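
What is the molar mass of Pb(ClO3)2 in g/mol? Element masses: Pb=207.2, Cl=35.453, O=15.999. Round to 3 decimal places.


M = sum(count * atomic_mass) over atoms.
M = 1*207.2 + 2*35.453 + 6*15.999
M = 207.2 + 70.906 + 95.994
M = 374.1 g/mol, rounded to 3 dp:

374.100 g/mol


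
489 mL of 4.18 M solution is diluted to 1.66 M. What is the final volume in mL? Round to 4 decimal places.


Dilution: M1*V1 = M2*V2, solve for V2.
V2 = M1*V1 / M2
V2 = 4.18 * 489 / 1.66
V2 = 2044.02 / 1.66
V2 = 1231.3373494 mL, rounded to 4 dp:

1231.3373 mL


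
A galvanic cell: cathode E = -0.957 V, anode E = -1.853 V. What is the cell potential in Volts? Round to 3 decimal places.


Standard cell potential: E_cell = E_cathode - E_anode.
E_cell = -0.957 - (-1.853)
E_cell = 0.896 V, rounded to 3 dp:

0.896 V


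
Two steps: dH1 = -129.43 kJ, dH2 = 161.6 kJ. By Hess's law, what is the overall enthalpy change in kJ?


Hess's law: enthalpy is a state function, so add the step enthalpies.
dH_total = dH1 + dH2 = -129.43 + (161.6)
dH_total = 32.17 kJ:

32.17 kJ


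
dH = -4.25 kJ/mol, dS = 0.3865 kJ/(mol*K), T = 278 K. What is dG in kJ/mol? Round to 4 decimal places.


Gibbs: dG = dH - T*dS (consistent units, dS already in kJ/(mol*K)).
T*dS = 278 * 0.3865 = 107.447
dG = -4.25 - (107.447)
dG = -111.697 kJ/mol, rounded to 4 dp:

-111.6970 kJ/mol


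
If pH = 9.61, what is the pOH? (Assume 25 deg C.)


At 25 deg C, pH + pOH = 14.
pOH = 14 - pH = 14 - 9.61
pOH = 4.39:

4.39


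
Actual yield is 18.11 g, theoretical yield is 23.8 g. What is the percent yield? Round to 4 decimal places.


% yield = 100 * actual / theoretical
% yield = 100 * 18.11 / 23.8
% yield = 76.09243697 %, rounded to 4 dp:

76.0924 %


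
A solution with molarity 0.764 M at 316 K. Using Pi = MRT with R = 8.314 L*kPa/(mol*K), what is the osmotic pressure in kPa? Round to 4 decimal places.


Osmotic pressure (van't Hoff): Pi = M*R*T.
RT = 8.314 * 316 = 2627.224
Pi = 0.764 * 2627.224
Pi = 2007.199136 kPa, rounded to 4 dp:

2007.1991 kPa


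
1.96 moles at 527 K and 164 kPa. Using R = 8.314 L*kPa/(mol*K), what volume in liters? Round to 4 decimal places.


PV = nRT, solve for V = nRT / P.
nRT = 1.96 * 8.314 * 527 = 8587.6969
V = 8587.6969 / 164
V = 52.36400549 L, rounded to 4 dp:

52.3640 L


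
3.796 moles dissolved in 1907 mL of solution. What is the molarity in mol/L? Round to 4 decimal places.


Convert volume to liters: V_L = V_mL / 1000.
V_L = 1907 / 1000 = 1.907 L
M = n / V_L = 3.796 / 1.907
M = 1.99056109 mol/L, rounded to 4 dp:

1.9906 mol/L


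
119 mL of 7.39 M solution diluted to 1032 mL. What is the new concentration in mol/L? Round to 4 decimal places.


Dilution: M1*V1 = M2*V2, solve for M2.
M2 = M1*V1 / V2
M2 = 7.39 * 119 / 1032
M2 = 879.41 / 1032
M2 = 0.85214147 mol/L, rounded to 4 dp:

0.8521 mol/L


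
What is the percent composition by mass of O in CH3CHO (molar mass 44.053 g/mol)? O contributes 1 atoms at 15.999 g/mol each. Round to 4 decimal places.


pct = 100 * (n_elem * M_elem) / M_total
mass_contribution = 1 * 15.999 = 15.999 g/mol
pct = 100 * 15.999 / 44.053
pct = 36.31761742 %, rounded to 4 dp:

36.3176 %


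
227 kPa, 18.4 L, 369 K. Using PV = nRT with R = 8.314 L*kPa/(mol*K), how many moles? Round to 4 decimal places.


PV = nRT, solve for n = PV / (RT).
PV = 227 * 18.4 = 4176.8
RT = 8.314 * 369 = 3067.866
n = 4176.8 / 3067.866
n = 1.36146755 mol, rounded to 4 dp:

1.3615 mol


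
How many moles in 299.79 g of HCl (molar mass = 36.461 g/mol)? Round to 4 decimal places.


n = mass / M
n = 299.79 / 36.461
n = 8.22221003 mol, rounded to 4 dp:

8.2222 mol


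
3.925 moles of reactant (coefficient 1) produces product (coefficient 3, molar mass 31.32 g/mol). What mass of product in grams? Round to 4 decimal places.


Use the coefficient ratio to convert reactant moles to product moles, then multiply by the product's molar mass.
moles_P = moles_R * (coeff_P / coeff_R) = 3.925 * (3/1) = 11.775
mass_P = moles_P * M_P = 11.775 * 31.32
mass_P = 368.793 g, rounded to 4 dp:

368.7930 g


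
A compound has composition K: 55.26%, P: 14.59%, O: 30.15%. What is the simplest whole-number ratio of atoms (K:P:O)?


Assume 100 g of compound, divide each mass% by atomic mass to get moles, then normalize by the smallest to get a raw atom ratio.
Moles per 100 g: K: 55.26/39.098 = 1.4134, P: 14.59/30.974 = 0.471, O: 30.15/15.999 = 1.8845
Raw ratio (divide by min = 0.471): K: 3.001, P: 1.0, O: 4.001
Multiply by 1 to clear fractions: K: 3.001 ~= 3, P: 1.0 ~= 1, O: 4.001 ~= 4
Reduce by GCD to get the simplest whole-number ratio:

3:1:4


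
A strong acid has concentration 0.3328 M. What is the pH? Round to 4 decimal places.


A strong acid dissociates completely, so [H+] equals the given concentration.
pH = -log10([H+]) = -log10(0.3328)
pH = 0.47781668, rounded to 4 dp:

0.4778


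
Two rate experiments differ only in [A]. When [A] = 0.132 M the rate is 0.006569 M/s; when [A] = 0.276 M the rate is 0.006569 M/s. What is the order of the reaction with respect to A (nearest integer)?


Rate is proportional to [A]^n, so rate2/rate1 = ([A]2/[A]1)^n. Take logs to solve for n.
rate2/rate1 = 0.006569 / 0.006569 = 1.0
[A]2/[A]1 = 0.276 / 0.132 = 2.0909
n = ln(1.0) / ln(2.0909) = 0.0
Nearest integer order:

0


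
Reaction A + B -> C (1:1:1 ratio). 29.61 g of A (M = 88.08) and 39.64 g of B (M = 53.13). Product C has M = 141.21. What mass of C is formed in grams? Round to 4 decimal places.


Find moles of each reactant; the smaller value is the limiting reagent in a 1:1:1 reaction, so moles_C equals moles of the limiter.
n_A = mass_A / M_A = 29.61 / 88.08 = 0.336172 mol
n_B = mass_B / M_B = 39.64 / 53.13 = 0.746094 mol
Limiting reagent: A (smaller), n_limiting = 0.336172 mol
mass_C = n_limiting * M_C = 0.336172 * 141.21
mass_C = 47.47084812 g, rounded to 4 dp:

47.4708 g


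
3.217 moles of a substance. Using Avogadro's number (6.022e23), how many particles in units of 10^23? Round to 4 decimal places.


N = n * NA, then divide by 1e23 for the requested units.
N / 1e23 = n * 6.022
N / 1e23 = 3.217 * 6.022
N / 1e23 = 19.372774, rounded to 4 dp:

19.3728


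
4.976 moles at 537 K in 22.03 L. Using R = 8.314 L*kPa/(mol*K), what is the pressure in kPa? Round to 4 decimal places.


PV = nRT, solve for P = nRT / V.
nRT = 4.976 * 8.314 * 537 = 22215.9392
P = 22215.9392 / 22.03
P = 1008.44027236 kPa, rounded to 4 dp:

1008.4403 kPa


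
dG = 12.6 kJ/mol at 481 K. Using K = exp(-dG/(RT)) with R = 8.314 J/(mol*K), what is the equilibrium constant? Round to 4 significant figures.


dG is in kJ/mol; multiply by 1000 to match R in J/(mol*K).
RT = 8.314 * 481 = 3999.034 J/mol
exponent = -dG*1000 / (RT) = -(12.6*1000) / 3999.034 = -3.15076091
K = exp(-3.15076091)
K = 0.042819533, rounded to 4 significant figures:

0.04282


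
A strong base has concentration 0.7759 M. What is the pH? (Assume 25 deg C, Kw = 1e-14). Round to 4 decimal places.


A strong base dissociates completely, so [OH-] equals the given concentration.
pOH = -log10([OH-]) = -log10(0.7759) = 0.110194
pH = 14 - pOH = 14 - 0.110194
pH = 13.889806, rounded to 4 dp:

13.8898


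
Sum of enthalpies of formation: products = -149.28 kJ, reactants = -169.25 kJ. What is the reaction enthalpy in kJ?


dH_rxn = sum(dH_f products) - sum(dH_f reactants)
dH_rxn = -149.28 - (-169.25)
dH_rxn = 19.97 kJ:

19.97 kJ


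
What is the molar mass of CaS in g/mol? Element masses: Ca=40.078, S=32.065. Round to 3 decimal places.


M = sum(count * atomic_mass) over atoms.
M = 1*40.078 + 1*32.065
M = 40.078 + 32.065
M = 72.143 g/mol, rounded to 3 dp:

72.143 g/mol


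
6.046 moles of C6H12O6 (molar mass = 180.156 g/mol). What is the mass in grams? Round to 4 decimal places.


mass = n * M
mass = 6.046 * 180.156
mass = 1089.223176 g, rounded to 4 dp:

1089.2232 g


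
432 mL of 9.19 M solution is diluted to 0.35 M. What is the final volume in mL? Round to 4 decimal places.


Dilution: M1*V1 = M2*V2, solve for V2.
V2 = M1*V1 / M2
V2 = 9.19 * 432 / 0.35
V2 = 3970.08 / 0.35
V2 = 11343.08571429 mL, rounded to 4 dp:

11343.0857 mL


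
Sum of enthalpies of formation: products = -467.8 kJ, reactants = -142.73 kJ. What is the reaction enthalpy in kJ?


dH_rxn = sum(dH_f products) - sum(dH_f reactants)
dH_rxn = -467.8 - (-142.73)
dH_rxn = -325.07 kJ:

-325.07 kJ


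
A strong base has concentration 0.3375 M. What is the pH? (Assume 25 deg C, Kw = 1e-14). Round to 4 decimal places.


A strong base dissociates completely, so [OH-] equals the given concentration.
pOH = -log10([OH-]) = -log10(0.3375) = 0.471726
pH = 14 - pOH = 14 - 0.471726
pH = 13.528274, rounded to 4 dp:

13.5283


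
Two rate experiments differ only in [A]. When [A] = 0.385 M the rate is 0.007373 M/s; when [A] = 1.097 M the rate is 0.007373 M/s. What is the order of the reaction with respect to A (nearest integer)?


Rate is proportional to [A]^n, so rate2/rate1 = ([A]2/[A]1)^n. Take logs to solve for n.
rate2/rate1 = 0.007373 / 0.007373 = 1.0
[A]2/[A]1 = 1.097 / 0.385 = 2.8494
n = ln(1.0) / ln(2.8494) = 0.0
Nearest integer order:

0


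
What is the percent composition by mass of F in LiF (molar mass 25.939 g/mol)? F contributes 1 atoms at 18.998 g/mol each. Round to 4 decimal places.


pct = 100 * (n_elem * M_elem) / M_total
mass_contribution = 1 * 18.998 = 18.998 g/mol
pct = 100 * 18.998 / 25.939
pct = 73.24106558 %, rounded to 4 dp:

73.2411 %


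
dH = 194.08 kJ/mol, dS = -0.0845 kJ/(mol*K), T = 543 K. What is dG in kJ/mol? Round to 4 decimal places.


Gibbs: dG = dH - T*dS (consistent units, dS already in kJ/(mol*K)).
T*dS = 543 * -0.0845 = -45.8835
dG = 194.08 - (-45.8835)
dG = 239.9635 kJ/mol, rounded to 4 dp:

239.9635 kJ/mol


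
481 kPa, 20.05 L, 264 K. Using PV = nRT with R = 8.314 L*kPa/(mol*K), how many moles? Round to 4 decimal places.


PV = nRT, solve for n = PV / (RT).
PV = 481 * 20.05 = 9644.05
RT = 8.314 * 264 = 2194.896
n = 9644.05 / 2194.896
n = 4.39385283 mol, rounded to 4 dp:

4.3939 mol


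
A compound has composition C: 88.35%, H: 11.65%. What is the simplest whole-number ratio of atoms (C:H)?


Assume 100 g of compound, divide each mass% by atomic mass to get moles, then normalize by the smallest to get a raw atom ratio.
Moles per 100 g: C: 88.35/12.011 = 7.3558, H: 11.65/1.008 = 11.5575
Raw ratio (divide by min = 7.3558): C: 1.0, H: 1.571
Multiply by 7 to clear fractions: C: 7.0 ~= 7, H: 10.999 ~= 11
Reduce by GCD to get the simplest whole-number ratio:

7:11


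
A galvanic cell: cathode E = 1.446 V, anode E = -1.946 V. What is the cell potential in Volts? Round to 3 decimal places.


Standard cell potential: E_cell = E_cathode - E_anode.
E_cell = 1.446 - (-1.946)
E_cell = 3.392 V, rounded to 3 dp:

3.392 V


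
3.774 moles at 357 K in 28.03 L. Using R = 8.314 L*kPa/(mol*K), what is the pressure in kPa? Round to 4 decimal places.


PV = nRT, solve for P = nRT / V.
nRT = 3.774 * 8.314 * 357 = 11201.6019
P = 11201.6019 / 28.03
P = 399.62903675 kPa, rounded to 4 dp:

399.6290 kPa


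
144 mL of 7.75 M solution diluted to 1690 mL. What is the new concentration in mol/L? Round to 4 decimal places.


Dilution: M1*V1 = M2*V2, solve for M2.
M2 = M1*V1 / V2
M2 = 7.75 * 144 / 1690
M2 = 1116.0 / 1690
M2 = 0.66035503 mol/L, rounded to 4 dp:

0.6604 mol/L


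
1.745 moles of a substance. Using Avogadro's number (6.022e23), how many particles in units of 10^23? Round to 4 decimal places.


N = n * NA, then divide by 1e23 for the requested units.
N / 1e23 = n * 6.022
N / 1e23 = 1.745 * 6.022
N / 1e23 = 10.50839, rounded to 4 dp:

10.5084


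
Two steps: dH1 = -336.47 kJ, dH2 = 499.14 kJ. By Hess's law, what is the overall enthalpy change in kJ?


Hess's law: enthalpy is a state function, so add the step enthalpies.
dH_total = dH1 + dH2 = -336.47 + (499.14)
dH_total = 162.67 kJ:

162.67 kJ


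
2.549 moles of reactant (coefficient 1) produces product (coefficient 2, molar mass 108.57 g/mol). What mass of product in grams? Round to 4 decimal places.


Use the coefficient ratio to convert reactant moles to product moles, then multiply by the product's molar mass.
moles_P = moles_R * (coeff_P / coeff_R) = 2.549 * (2/1) = 5.098
mass_P = moles_P * M_P = 5.098 * 108.57
mass_P = 553.48986 g, rounded to 4 dp:

553.4899 g


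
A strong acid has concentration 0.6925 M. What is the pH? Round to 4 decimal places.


A strong acid dissociates completely, so [H+] equals the given concentration.
pH = -log10([H+]) = -log10(0.6925)
pH = 0.15958022, rounded to 4 dp:

0.1596


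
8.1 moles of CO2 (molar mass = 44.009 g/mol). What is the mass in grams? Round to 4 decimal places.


mass = n * M
mass = 8.1 * 44.009
mass = 356.4729 g, rounded to 4 dp:

356.4729 g


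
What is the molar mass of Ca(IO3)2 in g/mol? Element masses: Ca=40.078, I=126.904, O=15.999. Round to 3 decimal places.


M = sum(count * atomic_mass) over atoms.
M = 1*40.078 + 2*126.904 + 6*15.999
M = 40.078 + 253.808 + 95.994
M = 389.88 g/mol, rounded to 3 dp:

389.880 g/mol


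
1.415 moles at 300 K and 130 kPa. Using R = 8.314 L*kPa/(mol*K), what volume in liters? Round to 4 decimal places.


PV = nRT, solve for V = nRT / P.
nRT = 1.415 * 8.314 * 300 = 3529.293
V = 3529.293 / 130
V = 27.14840769 L, rounded to 4 dp:

27.1484 L


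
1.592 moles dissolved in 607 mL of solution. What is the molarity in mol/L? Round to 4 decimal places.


Convert volume to liters: V_L = V_mL / 1000.
V_L = 607 / 1000 = 0.607 L
M = n / V_L = 1.592 / 0.607
M = 2.62273476 mol/L, rounded to 4 dp:

2.6227 mol/L


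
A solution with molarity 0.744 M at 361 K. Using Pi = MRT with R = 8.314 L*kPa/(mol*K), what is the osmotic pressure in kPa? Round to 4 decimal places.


Osmotic pressure (van't Hoff): Pi = M*R*T.
RT = 8.314 * 361 = 3001.354
Pi = 0.744 * 3001.354
Pi = 2233.007376 kPa, rounded to 4 dp:

2233.0074 kPa


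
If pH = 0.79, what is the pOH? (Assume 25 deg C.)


At 25 deg C, pH + pOH = 14.
pOH = 14 - pH = 14 - 0.79
pOH = 13.21:

13.21


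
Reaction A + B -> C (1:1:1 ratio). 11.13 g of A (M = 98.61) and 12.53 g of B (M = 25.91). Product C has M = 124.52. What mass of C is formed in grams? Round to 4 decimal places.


Find moles of each reactant; the smaller value is the limiting reagent in a 1:1:1 reaction, so moles_C equals moles of the limiter.
n_A = mass_A / M_A = 11.13 / 98.61 = 0.112869 mol
n_B = mass_B / M_B = 12.53 / 25.91 = 0.483597 mol
Limiting reagent: A (smaller), n_limiting = 0.112869 mol
mass_C = n_limiting * M_C = 0.112869 * 124.52
mass_C = 14.05444788 g, rounded to 4 dp:

14.0544 g


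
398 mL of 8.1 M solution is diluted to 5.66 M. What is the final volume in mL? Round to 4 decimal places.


Dilution: M1*V1 = M2*V2, solve for V2.
V2 = M1*V1 / M2
V2 = 8.1 * 398 / 5.66
V2 = 3223.8 / 5.66
V2 = 569.57597173 mL, rounded to 4 dp:

569.5760 mL


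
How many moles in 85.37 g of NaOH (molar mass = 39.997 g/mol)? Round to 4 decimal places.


n = mass / M
n = 85.37 / 39.997
n = 2.13441008 mol, rounded to 4 dp:

2.1344 mol


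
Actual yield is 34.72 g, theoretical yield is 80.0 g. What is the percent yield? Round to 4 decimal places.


% yield = 100 * actual / theoretical
% yield = 100 * 34.72 / 80.0
% yield = 43.4 %, rounded to 4 dp:

43.4000 %


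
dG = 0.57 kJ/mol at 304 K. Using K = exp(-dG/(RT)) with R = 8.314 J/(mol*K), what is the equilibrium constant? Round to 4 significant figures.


dG is in kJ/mol; multiply by 1000 to match R in J/(mol*K).
RT = 8.314 * 304 = 2527.456 J/mol
exponent = -dG*1000 / (RT) = -(0.57*1000) / 2527.456 = -0.22552321
K = exp(-0.22552321)
K = 0.79809854, rounded to 4 significant figures:

0.7981


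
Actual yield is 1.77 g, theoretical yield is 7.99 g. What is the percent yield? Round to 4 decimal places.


% yield = 100 * actual / theoretical
% yield = 100 * 1.77 / 7.99
% yield = 22.15269086 %, rounded to 4 dp:

22.1527 %


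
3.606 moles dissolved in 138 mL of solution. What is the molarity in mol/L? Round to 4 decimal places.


Convert volume to liters: V_L = V_mL / 1000.
V_L = 138 / 1000 = 0.138 L
M = n / V_L = 3.606 / 0.138
M = 26.13043478 mol/L, rounded to 4 dp:

26.1304 mol/L


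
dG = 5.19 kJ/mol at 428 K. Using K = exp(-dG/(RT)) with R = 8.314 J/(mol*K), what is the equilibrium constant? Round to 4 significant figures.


dG is in kJ/mol; multiply by 1000 to match R in J/(mol*K).
RT = 8.314 * 428 = 3558.392 J/mol
exponent = -dG*1000 / (RT) = -(5.19*1000) / 3558.392 = -1.45852396
K = exp(-1.45852396)
K = 0.23257932, rounded to 4 significant figures:

0.2326


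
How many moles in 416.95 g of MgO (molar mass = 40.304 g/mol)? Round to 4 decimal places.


n = mass / M
n = 416.95 / 40.304
n = 10.34512703 mol, rounded to 4 dp:

10.3451 mol


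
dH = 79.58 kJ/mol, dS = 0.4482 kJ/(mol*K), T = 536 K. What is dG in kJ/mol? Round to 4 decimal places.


Gibbs: dG = dH - T*dS (consistent units, dS already in kJ/(mol*K)).
T*dS = 536 * 0.4482 = 240.2352
dG = 79.58 - (240.2352)
dG = -160.6552 kJ/mol, rounded to 4 dp:

-160.6552 kJ/mol


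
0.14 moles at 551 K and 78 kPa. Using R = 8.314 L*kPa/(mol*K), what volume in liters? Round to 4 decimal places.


PV = nRT, solve for V = nRT / P.
nRT = 0.14 * 8.314 * 551 = 641.342
V = 641.342 / 78
V = 8.22233333 L, rounded to 4 dp:

8.2223 L


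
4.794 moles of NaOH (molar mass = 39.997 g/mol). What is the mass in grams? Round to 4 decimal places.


mass = n * M
mass = 4.794 * 39.997
mass = 191.745618 g, rounded to 4 dp:

191.7456 g


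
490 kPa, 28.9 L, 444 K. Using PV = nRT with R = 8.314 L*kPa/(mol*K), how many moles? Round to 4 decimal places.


PV = nRT, solve for n = PV / (RT).
PV = 490 * 28.9 = 14161.0
RT = 8.314 * 444 = 3691.416
n = 14161.0 / 3691.416
n = 3.83619727 mol, rounded to 4 dp:

3.8362 mol


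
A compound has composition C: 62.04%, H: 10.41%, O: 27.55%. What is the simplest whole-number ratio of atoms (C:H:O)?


Assume 100 g of compound, divide each mass% by atomic mass to get moles, then normalize by the smallest to get a raw atom ratio.
Moles per 100 g: C: 62.04/12.011 = 5.1653, H: 10.41/1.008 = 10.3274, O: 27.55/15.999 = 1.722
Raw ratio (divide by min = 1.722): C: 3.0, H: 5.997, O: 1.0
Multiply by 1 to clear fractions: C: 3.0 ~= 3, H: 5.997 ~= 6, O: 1.0 ~= 1
Reduce by GCD to get the simplest whole-number ratio:

3:6:1


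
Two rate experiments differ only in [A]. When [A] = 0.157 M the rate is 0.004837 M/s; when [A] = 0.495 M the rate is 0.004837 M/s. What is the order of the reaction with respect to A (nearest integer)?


Rate is proportional to [A]^n, so rate2/rate1 = ([A]2/[A]1)^n. Take logs to solve for n.
rate2/rate1 = 0.004837 / 0.004837 = 1.0
[A]2/[A]1 = 0.495 / 0.157 = 3.1529
n = ln(1.0) / ln(3.1529) = 0.0
Nearest integer order:

0


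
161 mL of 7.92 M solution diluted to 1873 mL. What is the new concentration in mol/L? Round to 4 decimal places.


Dilution: M1*V1 = M2*V2, solve for M2.
M2 = M1*V1 / V2
M2 = 7.92 * 161 / 1873
M2 = 1275.12 / 1873
M2 = 0.68079018 mol/L, rounded to 4 dp:

0.6808 mol/L


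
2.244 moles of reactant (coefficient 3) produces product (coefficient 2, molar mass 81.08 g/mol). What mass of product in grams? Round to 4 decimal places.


Use the coefficient ratio to convert reactant moles to product moles, then multiply by the product's molar mass.
moles_P = moles_R * (coeff_P / coeff_R) = 2.244 * (2/3) = 1.496
mass_P = moles_P * M_P = 1.496 * 81.08
mass_P = 121.29568 g, rounded to 4 dp:

121.2957 g


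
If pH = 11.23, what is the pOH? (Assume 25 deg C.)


At 25 deg C, pH + pOH = 14.
pOH = 14 - pH = 14 - 11.23
pOH = 2.77:

2.77


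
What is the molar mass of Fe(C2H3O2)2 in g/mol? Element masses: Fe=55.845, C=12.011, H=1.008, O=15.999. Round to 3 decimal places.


M = sum(count * atomic_mass) over atoms.
M = 1*55.845 + 4*12.011 + 6*1.008 + 4*15.999
M = 55.845 + 48.044 + 6.048 + 63.996
M = 173.933 g/mol, rounded to 3 dp:

173.933 g/mol


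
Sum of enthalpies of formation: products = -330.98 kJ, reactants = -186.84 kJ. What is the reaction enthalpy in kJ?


dH_rxn = sum(dH_f products) - sum(dH_f reactants)
dH_rxn = -330.98 - (-186.84)
dH_rxn = -144.14 kJ:

-144.14 kJ


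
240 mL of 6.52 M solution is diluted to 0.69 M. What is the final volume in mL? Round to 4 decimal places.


Dilution: M1*V1 = M2*V2, solve for V2.
V2 = M1*V1 / M2
V2 = 6.52 * 240 / 0.69
V2 = 1564.8 / 0.69
V2 = 2267.82608696 mL, rounded to 4 dp:

2267.8261 mL


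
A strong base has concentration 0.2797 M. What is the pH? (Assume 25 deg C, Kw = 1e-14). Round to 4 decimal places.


A strong base dissociates completely, so [OH-] equals the given concentration.
pOH = -log10([OH-]) = -log10(0.2797) = 0.553308
pH = 14 - pOH = 14 - 0.553308
pH = 13.446692, rounded to 4 dp:

13.4467


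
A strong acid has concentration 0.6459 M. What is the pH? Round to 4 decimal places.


A strong acid dissociates completely, so [H+] equals the given concentration.
pH = -log10([H+]) = -log10(0.6459)
pH = 0.18983472, rounded to 4 dp:

0.1898


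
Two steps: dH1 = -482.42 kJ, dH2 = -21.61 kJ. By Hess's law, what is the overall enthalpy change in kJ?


Hess's law: enthalpy is a state function, so add the step enthalpies.
dH_total = dH1 + dH2 = -482.42 + (-21.61)
dH_total = -504.03 kJ:

-504.03 kJ


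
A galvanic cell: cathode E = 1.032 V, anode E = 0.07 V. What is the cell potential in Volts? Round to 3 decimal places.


Standard cell potential: E_cell = E_cathode - E_anode.
E_cell = 1.032 - (0.07)
E_cell = 0.962 V, rounded to 3 dp:

0.962 V


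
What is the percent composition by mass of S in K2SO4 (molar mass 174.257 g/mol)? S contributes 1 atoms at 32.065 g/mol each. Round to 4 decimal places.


pct = 100 * (n_elem * M_elem) / M_total
mass_contribution = 1 * 32.065 = 32.065 g/mol
pct = 100 * 32.065 / 174.257
pct = 18.40098246 %, rounded to 4 dp:

18.4010 %


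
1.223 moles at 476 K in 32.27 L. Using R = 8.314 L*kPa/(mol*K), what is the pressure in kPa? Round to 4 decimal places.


PV = nRT, solve for P = nRT / V.
nRT = 1.223 * 8.314 * 476 = 4839.9785
P = 4839.9785 / 32.27
P = 149.98383948 kPa, rounded to 4 dp:

149.9838 kPa


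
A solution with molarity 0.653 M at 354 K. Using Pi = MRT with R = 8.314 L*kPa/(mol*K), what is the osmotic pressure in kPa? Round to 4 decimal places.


Osmotic pressure (van't Hoff): Pi = M*R*T.
RT = 8.314 * 354 = 2943.156
Pi = 0.653 * 2943.156
Pi = 1921.880868 kPa, rounded to 4 dp:

1921.8809 kPa


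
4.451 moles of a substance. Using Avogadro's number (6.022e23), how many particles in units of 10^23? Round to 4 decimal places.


N = n * NA, then divide by 1e23 for the requested units.
N / 1e23 = n * 6.022
N / 1e23 = 4.451 * 6.022
N / 1e23 = 26.803922, rounded to 4 dp:

26.8039


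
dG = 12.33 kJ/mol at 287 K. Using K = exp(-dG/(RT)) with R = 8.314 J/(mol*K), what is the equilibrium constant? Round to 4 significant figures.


dG is in kJ/mol; multiply by 1000 to match R in J/(mol*K).
RT = 8.314 * 287 = 2386.118 J/mol
exponent = -dG*1000 / (RT) = -(12.33*1000) / 2386.118 = -5.16738904
K = exp(-5.16738904)
K = 0.0056994304, rounded to 4 significant figures:

0.005699


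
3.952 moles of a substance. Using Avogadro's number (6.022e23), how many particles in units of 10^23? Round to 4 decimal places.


N = n * NA, then divide by 1e23 for the requested units.
N / 1e23 = n * 6.022
N / 1e23 = 3.952 * 6.022
N / 1e23 = 23.798944, rounded to 4 dp:

23.7989


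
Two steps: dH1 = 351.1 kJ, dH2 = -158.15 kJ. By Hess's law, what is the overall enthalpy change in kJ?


Hess's law: enthalpy is a state function, so add the step enthalpies.
dH_total = dH1 + dH2 = 351.1 + (-158.15)
dH_total = 192.95 kJ:

192.95 kJ


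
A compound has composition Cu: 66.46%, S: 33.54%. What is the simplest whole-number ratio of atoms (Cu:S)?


Assume 100 g of compound, divide each mass% by atomic mass to get moles, then normalize by the smallest to get a raw atom ratio.
Moles per 100 g: Cu: 66.46/63.546 = 1.0459, S: 33.54/32.065 = 1.046
Raw ratio (divide by min = 1.0459): Cu: 1.0, S: 1.0
Multiply by 1 to clear fractions: Cu: 1.0 ~= 1, S: 1.0 ~= 1
Reduce by GCD to get the simplest whole-number ratio:

1:1


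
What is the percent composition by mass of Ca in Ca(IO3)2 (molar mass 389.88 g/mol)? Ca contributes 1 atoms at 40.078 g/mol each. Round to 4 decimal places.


pct = 100 * (n_elem * M_elem) / M_total
mass_contribution = 1 * 40.078 = 40.078 g/mol
pct = 100 * 40.078 / 389.88
pct = 10.2795732 %, rounded to 4 dp:

10.2796 %


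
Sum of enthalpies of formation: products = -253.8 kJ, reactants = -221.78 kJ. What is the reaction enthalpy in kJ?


dH_rxn = sum(dH_f products) - sum(dH_f reactants)
dH_rxn = -253.8 - (-221.78)
dH_rxn = -32.02 kJ:

-32.02 kJ


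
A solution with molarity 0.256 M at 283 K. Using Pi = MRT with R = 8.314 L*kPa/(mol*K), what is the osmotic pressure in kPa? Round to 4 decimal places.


Osmotic pressure (van't Hoff): Pi = M*R*T.
RT = 8.314 * 283 = 2352.862
Pi = 0.256 * 2352.862
Pi = 602.332672 kPa, rounded to 4 dp:

602.3327 kPa


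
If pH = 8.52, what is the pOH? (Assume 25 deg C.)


At 25 deg C, pH + pOH = 14.
pOH = 14 - pH = 14 - 8.52
pOH = 5.48:

5.48


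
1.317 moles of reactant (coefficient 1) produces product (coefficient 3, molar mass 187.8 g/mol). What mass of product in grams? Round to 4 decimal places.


Use the coefficient ratio to convert reactant moles to product moles, then multiply by the product's molar mass.
moles_P = moles_R * (coeff_P / coeff_R) = 1.317 * (3/1) = 3.951
mass_P = moles_P * M_P = 3.951 * 187.8
mass_P = 741.9978 g, rounded to 4 dp:

741.9978 g


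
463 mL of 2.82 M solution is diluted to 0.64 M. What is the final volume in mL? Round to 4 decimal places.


Dilution: M1*V1 = M2*V2, solve for V2.
V2 = M1*V1 / M2
V2 = 2.82 * 463 / 0.64
V2 = 1305.66 / 0.64
V2 = 2040.09375 mL, rounded to 4 dp:

2040.0938 mL


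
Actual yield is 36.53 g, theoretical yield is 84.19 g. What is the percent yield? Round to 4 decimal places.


% yield = 100 * actual / theoretical
% yield = 100 * 36.53 / 84.19
% yield = 43.3899513 %, rounded to 4 dp:

43.3900 %


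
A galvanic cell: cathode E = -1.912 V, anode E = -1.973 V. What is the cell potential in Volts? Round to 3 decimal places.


Standard cell potential: E_cell = E_cathode - E_anode.
E_cell = -1.912 - (-1.973)
E_cell = 0.061 V, rounded to 3 dp:

0.061 V


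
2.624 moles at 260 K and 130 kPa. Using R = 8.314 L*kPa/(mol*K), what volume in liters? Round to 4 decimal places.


PV = nRT, solve for V = nRT / P.
nRT = 2.624 * 8.314 * 260 = 5672.1434
V = 5672.1434 / 130
V = 43.63187231 L, rounded to 4 dp:

43.6319 L


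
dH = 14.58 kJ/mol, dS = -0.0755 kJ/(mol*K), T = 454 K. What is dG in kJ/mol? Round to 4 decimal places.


Gibbs: dG = dH - T*dS (consistent units, dS already in kJ/(mol*K)).
T*dS = 454 * -0.0755 = -34.277
dG = 14.58 - (-34.277)
dG = 48.857 kJ/mol, rounded to 4 dp:

48.8570 kJ/mol


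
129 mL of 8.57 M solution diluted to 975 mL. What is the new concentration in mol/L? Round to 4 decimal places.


Dilution: M1*V1 = M2*V2, solve for M2.
M2 = M1*V1 / V2
M2 = 8.57 * 129 / 975
M2 = 1105.53 / 975
M2 = 1.13387692 mol/L, rounded to 4 dp:

1.1339 mol/L


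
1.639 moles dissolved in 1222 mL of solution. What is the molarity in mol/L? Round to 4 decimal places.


Convert volume to liters: V_L = V_mL / 1000.
V_L = 1222 / 1000 = 1.222 L
M = n / V_L = 1.639 / 1.222
M = 1.34124386 mol/L, rounded to 4 dp:

1.3412 mol/L


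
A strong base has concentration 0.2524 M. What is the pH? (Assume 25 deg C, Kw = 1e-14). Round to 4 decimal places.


A strong base dissociates completely, so [OH-] equals the given concentration.
pOH = -log10([OH-]) = -log10(0.2524) = 0.597911
pH = 14 - pOH = 14 - 0.597911
pH = 13.402089, rounded to 4 dp:

13.4021


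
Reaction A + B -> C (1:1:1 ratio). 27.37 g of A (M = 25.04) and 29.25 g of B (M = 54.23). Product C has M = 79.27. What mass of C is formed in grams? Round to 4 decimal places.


Find moles of each reactant; the smaller value is the limiting reagent in a 1:1:1 reaction, so moles_C equals moles of the limiter.
n_A = mass_A / M_A = 27.37 / 25.04 = 1.093051 mol
n_B = mass_B / M_B = 29.25 / 54.23 = 0.539369 mol
Limiting reagent: B (smaller), n_limiting = 0.539369 mol
mass_C = n_limiting * M_C = 0.539369 * 79.27
mass_C = 42.75578063 g, rounded to 4 dp:

42.7558 g


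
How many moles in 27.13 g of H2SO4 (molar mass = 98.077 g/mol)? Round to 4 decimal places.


n = mass / M
n = 27.13 / 98.077
n = 0.27661939 mol, rounded to 4 dp:

0.2766 mol


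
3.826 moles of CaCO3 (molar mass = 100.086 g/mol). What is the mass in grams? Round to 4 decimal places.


mass = n * M
mass = 3.826 * 100.086
mass = 382.929036 g, rounded to 4 dp:

382.9290 g


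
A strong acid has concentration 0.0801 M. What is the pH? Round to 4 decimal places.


A strong acid dissociates completely, so [H+] equals the given concentration.
pH = -log10([H+]) = -log10(0.0801)
pH = 1.09636748, rounded to 4 dp:

1.0964


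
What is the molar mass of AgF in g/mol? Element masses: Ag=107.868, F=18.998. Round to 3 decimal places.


M = sum(count * atomic_mass) over atoms.
M = 1*107.868 + 1*18.998
M = 107.868 + 18.998
M = 126.866 g/mol, rounded to 3 dp:

126.866 g/mol


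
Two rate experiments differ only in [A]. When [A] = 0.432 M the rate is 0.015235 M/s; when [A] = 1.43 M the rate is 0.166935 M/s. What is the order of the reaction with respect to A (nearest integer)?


Rate is proportional to [A]^n, so rate2/rate1 = ([A]2/[A]1)^n. Take logs to solve for n.
rate2/rate1 = 0.166935 / 0.015235 = 10.9573
[A]2/[A]1 = 1.43 / 0.432 = 3.3102
n = ln(10.9573) / ln(3.3102) = 2.0
Nearest integer order:

2


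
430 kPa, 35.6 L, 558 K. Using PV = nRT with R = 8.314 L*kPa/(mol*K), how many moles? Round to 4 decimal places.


PV = nRT, solve for n = PV / (RT).
PV = 430 * 35.6 = 15308.0
RT = 8.314 * 558 = 4639.212
n = 15308.0 / 4639.212
n = 3.29969831 mol, rounded to 4 dp:

3.2997 mol


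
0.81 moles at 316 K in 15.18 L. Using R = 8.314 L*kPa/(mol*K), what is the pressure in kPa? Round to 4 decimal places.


PV = nRT, solve for P = nRT / V.
nRT = 0.81 * 8.314 * 316 = 2128.0514
P = 2128.0514 / 15.18
P = 140.18783926 kPa, rounded to 4 dp:

140.1878 kPa


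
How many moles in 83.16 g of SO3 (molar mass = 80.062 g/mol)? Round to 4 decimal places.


n = mass / M
n = 83.16 / 80.062
n = 1.03869501 mol, rounded to 4 dp:

1.0387 mol


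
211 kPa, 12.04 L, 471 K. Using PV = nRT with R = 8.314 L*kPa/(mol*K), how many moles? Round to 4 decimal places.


PV = nRT, solve for n = PV / (RT).
PV = 211 * 12.04 = 2540.44
RT = 8.314 * 471 = 3915.894
n = 2540.44 / 3915.894
n = 0.64875096 mol, rounded to 4 dp:

0.6488 mol


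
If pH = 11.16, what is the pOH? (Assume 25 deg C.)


At 25 deg C, pH + pOH = 14.
pOH = 14 - pH = 14 - 11.16
pOH = 2.84:

2.84


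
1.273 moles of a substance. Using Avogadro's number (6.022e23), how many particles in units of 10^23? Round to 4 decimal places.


N = n * NA, then divide by 1e23 for the requested units.
N / 1e23 = n * 6.022
N / 1e23 = 1.273 * 6.022
N / 1e23 = 7.666006, rounded to 4 dp:

7.6660


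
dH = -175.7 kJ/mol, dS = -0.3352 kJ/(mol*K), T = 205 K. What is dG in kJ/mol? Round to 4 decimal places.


Gibbs: dG = dH - T*dS (consistent units, dS already in kJ/(mol*K)).
T*dS = 205 * -0.3352 = -68.716
dG = -175.7 - (-68.716)
dG = -106.984 kJ/mol, rounded to 4 dp:

-106.9840 kJ/mol


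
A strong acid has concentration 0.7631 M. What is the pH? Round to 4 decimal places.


A strong acid dissociates completely, so [H+] equals the given concentration.
pH = -log10([H+]) = -log10(0.7631)
pH = 0.11741855, rounded to 4 dp:

0.1174


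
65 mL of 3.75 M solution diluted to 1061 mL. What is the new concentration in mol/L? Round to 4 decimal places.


Dilution: M1*V1 = M2*V2, solve for M2.
M2 = M1*V1 / V2
M2 = 3.75 * 65 / 1061
M2 = 243.75 / 1061
M2 = 0.2297361 mol/L, rounded to 4 dp:

0.2297 mol/L


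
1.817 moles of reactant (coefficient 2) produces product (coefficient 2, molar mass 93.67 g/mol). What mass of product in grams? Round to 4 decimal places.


Use the coefficient ratio to convert reactant moles to product moles, then multiply by the product's molar mass.
moles_P = moles_R * (coeff_P / coeff_R) = 1.817 * (2/2) = 1.817
mass_P = moles_P * M_P = 1.817 * 93.67
mass_P = 170.19839 g, rounded to 4 dp:

170.1984 g


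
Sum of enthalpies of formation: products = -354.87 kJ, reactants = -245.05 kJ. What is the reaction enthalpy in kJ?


dH_rxn = sum(dH_f products) - sum(dH_f reactants)
dH_rxn = -354.87 - (-245.05)
dH_rxn = -109.82 kJ:

-109.82 kJ


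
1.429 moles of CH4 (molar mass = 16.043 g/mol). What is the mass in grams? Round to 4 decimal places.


mass = n * M
mass = 1.429 * 16.043
mass = 22.925447 g, rounded to 4 dp:

22.9254 g


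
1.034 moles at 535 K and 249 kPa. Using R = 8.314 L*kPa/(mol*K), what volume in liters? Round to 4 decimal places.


PV = nRT, solve for V = nRT / P.
nRT = 1.034 * 8.314 * 535 = 4599.2217
V = 4599.2217 / 249
V = 18.47076988 L, rounded to 4 dp:

18.4708 L


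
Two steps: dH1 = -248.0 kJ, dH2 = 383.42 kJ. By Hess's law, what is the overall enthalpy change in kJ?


Hess's law: enthalpy is a state function, so add the step enthalpies.
dH_total = dH1 + dH2 = -248.0 + (383.42)
dH_total = 135.42 kJ:

135.42 kJ


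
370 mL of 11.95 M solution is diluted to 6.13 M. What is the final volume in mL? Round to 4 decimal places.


Dilution: M1*V1 = M2*V2, solve for V2.
V2 = M1*V1 / M2
V2 = 11.95 * 370 / 6.13
V2 = 4421.5 / 6.13
V2 = 721.28874388 mL, rounded to 4 dp:

721.2887 mL


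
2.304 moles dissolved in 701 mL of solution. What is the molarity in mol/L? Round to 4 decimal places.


Convert volume to liters: V_L = V_mL / 1000.
V_L = 701 / 1000 = 0.701 L
M = n / V_L = 2.304 / 0.701
M = 3.28673324 mol/L, rounded to 4 dp:

3.2867 mol/L


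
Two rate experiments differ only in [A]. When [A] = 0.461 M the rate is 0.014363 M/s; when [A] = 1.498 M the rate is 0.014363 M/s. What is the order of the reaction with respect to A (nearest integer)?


Rate is proportional to [A]^n, so rate2/rate1 = ([A]2/[A]1)^n. Take logs to solve for n.
rate2/rate1 = 0.014363 / 0.014363 = 1.0
[A]2/[A]1 = 1.498 / 0.461 = 3.2495
n = ln(1.0) / ln(3.2495) = 0.0
Nearest integer order:

0


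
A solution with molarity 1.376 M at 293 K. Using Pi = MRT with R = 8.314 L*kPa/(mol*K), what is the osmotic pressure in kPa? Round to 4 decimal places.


Osmotic pressure (van't Hoff): Pi = M*R*T.
RT = 8.314 * 293 = 2436.002
Pi = 1.376 * 2436.002
Pi = 3351.938752 kPa, rounded to 4 dp:

3351.9388 kPa


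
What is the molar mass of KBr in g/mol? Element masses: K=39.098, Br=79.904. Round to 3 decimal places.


M = sum(count * atomic_mass) over atoms.
M = 1*39.098 + 1*79.904
M = 39.098 + 79.904
M = 119.002 g/mol, rounded to 3 dp:

119.002 g/mol


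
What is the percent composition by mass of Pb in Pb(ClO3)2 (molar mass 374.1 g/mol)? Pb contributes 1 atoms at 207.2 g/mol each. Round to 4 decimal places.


pct = 100 * (n_elem * M_elem) / M_total
mass_contribution = 1 * 207.2 = 207.2 g/mol
pct = 100 * 207.2 / 374.1
pct = 55.38626036 %, rounded to 4 dp:

55.3863 %


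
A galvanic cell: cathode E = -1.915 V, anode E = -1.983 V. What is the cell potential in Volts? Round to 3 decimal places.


Standard cell potential: E_cell = E_cathode - E_anode.
E_cell = -1.915 - (-1.983)
E_cell = 0.068 V, rounded to 3 dp:

0.068 V


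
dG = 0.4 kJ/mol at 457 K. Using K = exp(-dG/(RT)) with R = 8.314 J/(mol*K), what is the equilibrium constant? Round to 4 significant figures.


dG is in kJ/mol; multiply by 1000 to match R in J/(mol*K).
RT = 8.314 * 457 = 3799.498 J/mol
exponent = -dG*1000 / (RT) = -(0.4*1000) / 3799.498 = -0.10527707
K = exp(-0.10527707)
K = 0.9000751, rounded to 4 significant figures:

0.9001


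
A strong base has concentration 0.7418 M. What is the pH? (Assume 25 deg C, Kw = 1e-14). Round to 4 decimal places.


A strong base dissociates completely, so [OH-] equals the given concentration.
pOH = -log10([OH-]) = -log10(0.7418) = 0.129713
pH = 14 - pOH = 14 - 0.129713
pH = 13.870287, rounded to 4 dp:

13.8703


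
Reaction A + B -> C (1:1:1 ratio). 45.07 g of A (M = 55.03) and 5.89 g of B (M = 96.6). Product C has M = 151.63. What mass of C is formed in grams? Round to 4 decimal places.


Find moles of each reactant; the smaller value is the limiting reagent in a 1:1:1 reaction, so moles_C equals moles of the limiter.
n_A = mass_A / M_A = 45.07 / 55.03 = 0.819008 mol
n_B = mass_B / M_B = 5.89 / 96.6 = 0.060973 mol
Limiting reagent: B (smaller), n_limiting = 0.060973 mol
mass_C = n_limiting * M_C = 0.060973 * 151.63
mass_C = 9.24533599 g, rounded to 4 dp:

9.2453 g


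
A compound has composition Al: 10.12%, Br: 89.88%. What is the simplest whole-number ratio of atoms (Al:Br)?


Assume 100 g of compound, divide each mass% by atomic mass to get moles, then normalize by the smallest to get a raw atom ratio.
Moles per 100 g: Al: 10.12/26.982 = 0.3751, Br: 89.88/79.904 = 1.1248
Raw ratio (divide by min = 0.3751): Al: 1.0, Br: 2.999
Multiply by 1 to clear fractions: Al: 1.0 ~= 1, Br: 2.999 ~= 3
Reduce by GCD to get the simplest whole-number ratio:

1:3


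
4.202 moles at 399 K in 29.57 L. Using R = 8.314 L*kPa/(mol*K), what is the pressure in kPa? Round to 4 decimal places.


PV = nRT, solve for P = nRT / V.
nRT = 4.202 * 8.314 * 399 = 13939.2358
P = 13939.2358 / 29.57
P = 471.39789652 kPa, rounded to 4 dp:

471.3979 kPa


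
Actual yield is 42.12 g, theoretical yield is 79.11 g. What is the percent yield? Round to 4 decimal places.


% yield = 100 * actual / theoretical
% yield = 100 * 42.12 / 79.11
% yield = 53.24232082 %, rounded to 4 dp:

53.2423 %


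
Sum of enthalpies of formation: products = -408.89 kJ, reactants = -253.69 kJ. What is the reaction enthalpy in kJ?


dH_rxn = sum(dH_f products) - sum(dH_f reactants)
dH_rxn = -408.89 - (-253.69)
dH_rxn = -155.2 kJ:

-155.20 kJ


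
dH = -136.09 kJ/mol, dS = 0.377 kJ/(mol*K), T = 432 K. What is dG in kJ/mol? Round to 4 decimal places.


Gibbs: dG = dH - T*dS (consistent units, dS already in kJ/(mol*K)).
T*dS = 432 * 0.377 = 162.864
dG = -136.09 - (162.864)
dG = -298.954 kJ/mol, rounded to 4 dp:

-298.9540 kJ/mol


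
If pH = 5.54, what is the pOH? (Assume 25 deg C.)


At 25 deg C, pH + pOH = 14.
pOH = 14 - pH = 14 - 5.54
pOH = 8.46:

8.46


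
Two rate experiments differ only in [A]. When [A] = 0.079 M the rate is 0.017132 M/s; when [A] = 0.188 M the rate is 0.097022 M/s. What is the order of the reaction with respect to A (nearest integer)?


Rate is proportional to [A]^n, so rate2/rate1 = ([A]2/[A]1)^n. Take logs to solve for n.
rate2/rate1 = 0.097022 / 0.017132 = 5.6632
[A]2/[A]1 = 0.188 / 0.079 = 2.3797
n = ln(5.6632) / ln(2.3797) = 2.0
Nearest integer order:

2


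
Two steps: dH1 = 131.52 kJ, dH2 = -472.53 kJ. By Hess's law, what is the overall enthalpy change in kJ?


Hess's law: enthalpy is a state function, so add the step enthalpies.
dH_total = dH1 + dH2 = 131.52 + (-472.53)
dH_total = -341.01 kJ:

-341.01 kJ


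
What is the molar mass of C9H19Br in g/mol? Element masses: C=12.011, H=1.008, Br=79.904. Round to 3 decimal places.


M = sum(count * atomic_mass) over atoms.
M = 9*12.011 + 19*1.008 + 1*79.904
M = 108.099 + 19.152 + 79.904
M = 207.155 g/mol, rounded to 3 dp:

207.155 g/mol


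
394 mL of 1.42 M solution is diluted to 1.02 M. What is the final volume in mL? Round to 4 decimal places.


Dilution: M1*V1 = M2*V2, solve for V2.
V2 = M1*V1 / M2
V2 = 1.42 * 394 / 1.02
V2 = 559.48 / 1.02
V2 = 548.50980392 mL, rounded to 4 dp:

548.5098 mL


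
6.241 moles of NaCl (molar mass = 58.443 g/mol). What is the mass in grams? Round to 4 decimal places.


mass = n * M
mass = 6.241 * 58.443
mass = 364.742763 g, rounded to 4 dp:

364.7428 g
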